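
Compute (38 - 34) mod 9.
4

(38 - 34) = 4
4 mod 9 = 4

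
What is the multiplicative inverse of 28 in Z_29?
28

Using Extended Euclidean Algorithm:
gcd(28, 29) = 1
Bezout coefficients: 28 × -1 + 29 × 1 = 1
So 28 × -1 ≡ 1 (mod 29)
The inverse is -1 mod 29 = 28
Verification: 28 × 28 = 784 = 27 × 29 + 1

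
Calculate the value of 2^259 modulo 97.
Using Fermat: 2^{96} ≡ 1 (mod 97). 259 ≡ 67 (mod 96). So 2^{259} ≡ 2^{67} ≡ 3 (mod 97)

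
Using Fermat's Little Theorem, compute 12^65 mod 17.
By Fermat: 12^{16} ≡ 1 (mod 17). 65 = 4×16 + 1. So 12^{65} ≡ 12^{1} ≡ 12 (mod 17)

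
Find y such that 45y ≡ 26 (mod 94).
34

Since gcd(45, 94) = 1 divides 26, a solution exists.
Multiply both sides by the inverse of 45 mod 94:
  45^(-1) mod 94 = 23
  x ≡ 23 × 26 ≡ 598 ≡ 34 (mod 94)
Verification: 45 × 34 = 1530 = 16 × 94 + 26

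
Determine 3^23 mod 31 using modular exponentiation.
Using repeated squaring. 23 = 16 + 4 + 2 + 1 (binary 10111). Repeated squaring mod 31: 3^1 ≡ 3; 3^2 ≡ 3² = 9 ≡ 9; 3^4 ≡ 9² = 81 ≡ 19; 3^8 ≡ 19² = 361 ≡ 20; 3^16 ≡ 20² = 400 ≡ 28. Multiply: 3^23 = 3^16 × 3^4 × 3^2 × 3^1 ≡ 28 × 19 × 9 × 3 (mod 31): 28 × 19 = 532 ≡ 5; 5 × 9 = 45 ≡ 14; 14 × 3 = 42 ≡ 11. So 3^23 ≡ 11 (mod 31).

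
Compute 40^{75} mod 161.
76

Using successive squaring:
Binary expansion of 75: 1001011
Powers of 40 mod 161 (each is the square of the previous):
  40^1 ≡ 40 (mod 161)
  40^2 ≡ 40² = 1600 ≡ 151 (mod 161)
  40^4 ≡ 151² = 22801 ≡ 100 (mod 161)
  40^8 ≡ 100² = 10000 ≡ 18 (mod 161)
  40^16 ≡ 18² = 324 ≡ 2 (mod 161)
  40^32 ≡ 2² = 4 ≡ 4 (mod 161)
  40^64 ≡ 4² = 16 ≡ 16 (mod 161)
75 = 64 + 8 + 2 + 1, so 40^75 = 40^64 × 40^8 × 40^2 × 40^1 ≡ 16 × 18 × 151 × 40 (mod 161)
Multiplying step by step:
  16 × 18 = 288 ≡ 127 (mod 161)
  127 × 151 = 19177 ≡ 18 (mod 161)
  18 × 40 = 720 ≡ 76 (mod 161)
Result: 40^75 ≡ 76 (mod 161)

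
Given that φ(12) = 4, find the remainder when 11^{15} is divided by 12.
By Euler: 11^{4} ≡ 1 (mod 12) since gcd(11, 12) = 1. 15 = 3×4 + 3. So 11^{15} ≡ 11^{3} ≡ 11 (mod 12)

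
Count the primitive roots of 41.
16

The number of primitive roots modulo p is φ(p-1) = φ(40)
φ(40) = 16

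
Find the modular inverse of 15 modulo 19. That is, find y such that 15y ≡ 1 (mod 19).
14

Using Extended Euclidean Algorithm:
gcd(15, 19) = 1
Bezout coefficients: 15 × -5 + 19 × 4 = 1
So 15 × -5 ≡ 1 (mod 19)
The inverse is -5 mod 19 = 14
Verification: 15 × 14 = 210 = 11 × 19 + 1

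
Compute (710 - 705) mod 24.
5

(710 - 705) = 5
5 mod 24 = 5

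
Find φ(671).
600

Prime factorization: 671 = 11 × 61
Using the formula φ(n) = n × Π(1 - 1/p) for each prime factor p:
φ(671) = 671 × (1 - 1/11) × (1 - 1/61)
φ(671) = 600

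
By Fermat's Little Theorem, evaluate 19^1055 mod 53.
By Fermat: 19^{52} ≡ 1 (mod 53). 1055 ≡ 15 (mod 52). So 19^{1055} ≡ 19^{15} ≡ 18 (mod 53)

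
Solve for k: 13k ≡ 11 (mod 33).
11

Since gcd(13, 33) = 1 divides 11, a solution exists.
Multiply both sides by the inverse of 13 mod 33:
  13^(-1) mod 33 = 28
  x ≡ 28 × 11 ≡ 308 ≡ 11 (mod 33)
Verification: 13 × 11 = 143 = 4 × 33 + 11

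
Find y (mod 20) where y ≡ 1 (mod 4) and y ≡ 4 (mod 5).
M = 4 × 5 = 20. M₁ = 5, y₁ ≡ 1 (mod 4). M₂ = 4, y₂ ≡ 4 (mod 5). y = 1×5×1 + 4×4×4 ≡ 9 (mod 20)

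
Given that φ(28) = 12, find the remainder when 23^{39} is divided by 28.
By Euler: 23^{12} ≡ 1 (mod 28) since gcd(23, 28) = 1. 39 = 3×12 + 3. So 23^{39} ≡ 23^{3} ≡ 15 (mod 28)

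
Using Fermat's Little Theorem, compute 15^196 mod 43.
By Fermat: 15^{42} ≡ 1 (mod 43). 196 = 4×42 + 28. So 15^{196} ≡ 15^{28} ≡ 36 (mod 43)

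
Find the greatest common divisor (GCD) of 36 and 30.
6

Using the Euclidean algorithm:
36 = 1 × 30 + 6
30 = 5 × 6 + 0

GCD(36, 30) = 6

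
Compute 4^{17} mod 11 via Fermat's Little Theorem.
5

By Fermat's Little Theorem, a^(p-1) ≡ 1 (mod p) for prime p and gcd(a, p) = 1
Here p = 11, so 4^10 ≡ 1 (mod 11)
We can reduce the exponent: 17 mod 10 = 7
So 4^17 ≡ 4^7 (mod 11)
Computing: 4^7 mod 11 = 5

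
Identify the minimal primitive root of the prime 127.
p - 1 = 126 has prime divisors 2, 3, 7. h is a primitive root mod 127 iff h^(126/q) ≢ 1 (mod 127) for each such q.
h = 2: 2^63 ≡ 1, 2^42 ≡ 1, 2^18 ≡ 16 (mod 127); 2^63 ≡ 1, so not a primitive root.
h = 3: 3^63 ≡ 126, 3^42 ≡ 107, 3^18 ≡ 4 (mod 127); none is 1, so 3 has order 126 and is a primitive root.
The smallest primitive root mod 127 is g = 3.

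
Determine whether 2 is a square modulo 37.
By Euler's criterion: 2^{18} ≡ 36 (mod 37). Since this equals -1 (≡ 36), 2 is not a QR.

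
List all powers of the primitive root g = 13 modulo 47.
g^1, g^2, ..., g^{46} mod 47: {13, 28, 35, 32, 40, 3, 39, 37, 11, 2, 26, 9, 23, 17, 33, 6, 31, 27, 22, 4, 5, 18, 46, 34, 19, 12, 15, 7, 44, 8, 10, 36, 45, 21, 38, 24, 30, 14, 41, 16, 20, 25, 43, 42, 29, 1}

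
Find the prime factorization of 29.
29

Divide by primes starting from smallest:
29 ÷ 29 = 1

29 = 29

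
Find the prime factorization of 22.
2 × 11

Divide by primes starting from smallest:
22 ÷ 2 = 11
11 ÷ 11 = 1

22 = 2 × 11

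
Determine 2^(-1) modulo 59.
2^(-1) ≡ 30 (mod 59). Verification: 2 × 30 = 60 ≡ 1 (mod 59)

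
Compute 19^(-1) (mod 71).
19^(-1) ≡ 15 (mod 71). Verification: 19 × 15 = 285 ≡ 1 (mod 71)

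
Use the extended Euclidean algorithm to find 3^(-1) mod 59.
Extended GCD: 3(20) + 59(-1) = 1. So 3^(-1) ≡ 20 ≡ 20 (mod 59). Verify: 3 × 20 = 60 ≡ 1 (mod 59)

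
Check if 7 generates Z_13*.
p - 1 = 12 has prime divisors 2, 3. Check 7^(12/q) mod 13 for each: 7^(12/2) = 7^6 ≡ 12, 7^(12/3) = 7^4 ≡ 9 (mod 13). None of these is 1, so 7 has order 12 = φ(13), so it is a primitive root mod 13.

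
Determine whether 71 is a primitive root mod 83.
p - 1 = 82 has prime divisors 2, 41. Check 71^(82/q) mod 83 for each: 71^(82/2) = 71^41 ≡ 82, 71^(82/41) = 71^2 ≡ 61 (mod 83). None of these is 1, so 71 has order 82 = φ(83), so it is a primitive root mod 83.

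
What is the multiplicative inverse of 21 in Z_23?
21^(-1) ≡ 11 (mod 23). Verification: 21 × 11 = 231 ≡ 1 (mod 23)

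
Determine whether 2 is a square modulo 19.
By Euler's criterion: 2^{9} ≡ 18 (mod 19). Since this equals -1 (≡ 18), 2 is not a QR.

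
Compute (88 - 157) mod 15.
6

(88 - 157) = -69
-69 mod 15 = 6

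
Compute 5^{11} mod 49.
17

Using successive squaring:
Binary expansion of 11: 1011
Powers of 5 mod 49 (each is the square of the previous):
  5^1 ≡ 5 (mod 49)
  5^2 ≡ 5² = 25 ≡ 25 (mod 49)
  5^4 ≡ 25² = 625 ≡ 37 (mod 49)
  5^8 ≡ 37² = 1369 ≡ 46 (mod 49)
11 = 8 + 2 + 1, so 5^11 = 5^8 × 5^2 × 5^1 ≡ 46 × 25 × 5 (mod 49)
Multiplying step by step:
  46 × 25 = 1150 ≡ 23 (mod 49)
  23 × 5 = 115 ≡ 17 (mod 49)
Result: 5^11 ≡ 17 (mod 49)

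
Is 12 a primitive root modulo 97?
No

To verify, check if 12^(96/q) ≢ 1 (mod 97) for each prime divisor q of 96
Divisors of 96 = 96: [1, 2, 3, 4, 6, 8, 12, 16, 24, 32, 48, 96]
  12^(96/2) = 12^48 ≡ 1 (mod 97)
  12^(96/3) = 12^32 ≡ 1 (mod 97)
Conclusion: 12 is not a primitive root modulo 97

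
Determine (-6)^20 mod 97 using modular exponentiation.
Using repeated squaring. (-6) ≡ 91 (mod 97). 20 = 16 + 4 (binary 10100). Repeated squaring mod 97: 91^1 ≡ 91; 91^2 ≡ 91² = 8281 ≡ 36; 91^4 ≡ 36² = 1296 ≡ 35; 91^8 ≡ 35² = 1225 ≡ 61; 91^16 ≡ 61² = 3721 ≡ 35. Multiply: (-6)^20 ≡ 91^16 × 91^4 ≡ 35 × 35 (mod 97): 35 × 35 = 1225 ≡ 61. So (-6)^20 ≡ 61 (mod 97).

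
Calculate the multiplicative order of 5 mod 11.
Powers of 5 mod 11: 5^1≡5, 5^2≡3, 5^3≡4, 5^4≡9, 5^5≡1. Order = 5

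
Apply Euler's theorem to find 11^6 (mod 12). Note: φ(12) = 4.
By Euler: 11^{4} ≡ 1 (mod 12) since gcd(11, 12) = 1. 6 = 1×4 + 2. So 11^{6} ≡ 11^{2} ≡ 1 (mod 12)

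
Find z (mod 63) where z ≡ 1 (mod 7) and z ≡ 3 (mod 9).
M = 7 × 9 = 63. M₁ = 9, y₁ ≡ 4 (mod 7). M₂ = 7, y₂ ≡ 4 (mod 9). z = 1×9×4 + 3×7×4 ≡ 57 (mod 63)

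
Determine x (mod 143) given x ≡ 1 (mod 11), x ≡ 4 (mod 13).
56

Using the Chinese Remainder Theorem:
M = product of moduli = 143
For equation 1: M_1 = 13, 13 ≡ 2 (mod 11), inverse of 13 mod 11 is 6 (check: 2 × 6 = 12 ≡ 1 (mod 11))
For equation 2: M_2 = 11, 11 ≡ 11 (mod 13), inverse of 11 mod 13 is 6 (check: 11 × 6 = 66 ≡ 1 (mod 13))
Combine: x ≡ Σ r_i×M_i×(M_i⁻¹ mod m_i) = 1×13×6 + 4×11×6 = 78 + 264 = 342
342 mod 143 = 56
x ≡ 56 (mod 143)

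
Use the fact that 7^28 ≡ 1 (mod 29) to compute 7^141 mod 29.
By Fermat: 7^{28} ≡ 1 (mod 29). 141 = 5×28 + 1. So 7^{141} ≡ 7^{1} ≡ 7 (mod 29)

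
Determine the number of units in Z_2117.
2016

Prime factorization: 2117 = 29 × 73
Using the formula φ(n) = n × Π(1 - 1/p) for each prime factor p:
φ(2117) = 2117 × (1 - 1/29) × (1 - 1/73)
φ(2117) = 2016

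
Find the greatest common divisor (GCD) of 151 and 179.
1

Using the Euclidean algorithm:
151 = 0 × 179 + 151
179 = 1 × 151 + 28
151 = 5 × 28 + 11
28 = 2 × 11 + 6
11 = 1 × 6 + 5
6 = 1 × 5 + 1
5 = 5 × 1 + 0

GCD(151, 179) = 1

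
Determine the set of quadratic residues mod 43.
QRs mod 43: {1, 4, 6, 9, 10, 11, 13, 14, 15, 16, 17, 21, 23, 24, 25, 31, 35, 36, 38, 40, 41}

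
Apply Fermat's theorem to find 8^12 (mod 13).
By Fermat's Little Theorem, 8^{12} ≡ 1 (mod 13) since 13 is prime and gcd(8, 13) = 1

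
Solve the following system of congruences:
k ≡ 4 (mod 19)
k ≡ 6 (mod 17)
23

Using the Chinese Remainder Theorem:
M = product of moduli = 323
For equation 1: M_1 = 17, 17 ≡ 17 (mod 19), inverse of 17 mod 19 is 9 (check: 17 × 9 = 153 ≡ 1 (mod 19))
For equation 2: M_2 = 19, 19 ≡ 2 (mod 17), inverse of 19 mod 17 is 9 (check: 2 × 9 = 18 ≡ 1 (mod 17))
Combine: k ≡ Σ r_i×M_i×(M_i⁻¹ mod m_i) = 4×17×9 + 6×19×9 = 612 + 1026 = 1638
1638 mod 323 = 23
k ≡ 23 (mod 323)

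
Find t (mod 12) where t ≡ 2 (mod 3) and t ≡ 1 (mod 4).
M = 3 × 4 = 12. M₁ = 4, y₁ ≡ 1 (mod 3). M₂ = 3, y₂ ≡ 3 (mod 4). t = 2×4×1 + 1×3×3 ≡ 5 (mod 12)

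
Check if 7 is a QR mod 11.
By Euler's criterion: 7^{5} ≡ 10 (mod 11). Since this equals -1 (≡ 10), 7 is not a QR.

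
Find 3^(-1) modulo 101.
34

Using Extended Euclidean Algorithm:
gcd(3, 101) = 1
Bezout coefficients: 3 × 34 + 101 × -1 = 1
So 3 × 34 ≡ 1 (mod 101)
The inverse is 34 mod 101 = 34
Verification: 3 × 34 = 102 = 1 × 101 + 1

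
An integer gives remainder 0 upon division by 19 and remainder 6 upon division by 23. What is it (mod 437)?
M = 19 × 23 = 437. M₁ = 23, y₁ ≡ 5 (mod 19). M₂ = 19, y₂ ≡ 17 (mod 23). m = 0×23×5 + 6×19×17 ≡ 190 (mod 437). The smallest positive such number is 190.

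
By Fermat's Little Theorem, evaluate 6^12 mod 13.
By Fermat's Little Theorem, 6^{12} ≡ 1 (mod 13) since 13 is prime and gcd(6, 13) = 1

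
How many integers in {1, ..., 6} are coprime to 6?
2

Prime factorization: 6 = 2 × 3
Using the formula φ(n) = n × Π(1 - 1/p) for each prime factor p:
φ(6) = 6 × (1 - 1/2) × (1 - 1/3)
φ(6) = 2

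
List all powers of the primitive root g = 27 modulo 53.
g^1, g^2, ..., g^{52} mod 53: {27, 40, 20, 10, 5, 29, 41, 47, 50, 25, 39, 46, 23, 38, 19, 36, 18, 9, 31, 42, 21, 37, 45, 49, 51, 52, 26, 13, 33, 43, 48, 24, 12, 6, 3, 28, 14, 7, 30, 15, 34, 17, 35, 44, 22, 11, 32, 16, 8, 4, 2, 1}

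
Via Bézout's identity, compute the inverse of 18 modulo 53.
Extended GCD: 18(3) + 53(-1) = 1. So 18^(-1) ≡ 3 ≡ 3 (mod 53). Verify: 18 × 3 = 54 ≡ 1 (mod 53)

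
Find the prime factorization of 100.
2^2 × 5^2

Divide by primes starting from smallest:
100 ÷ 2 = 50
50 ÷ 2 = 25
25 ÷ 5 = 5
5 ÷ 5 = 1

100 = 2^2 × 5^2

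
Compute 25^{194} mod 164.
141

Using successive squaring:
Binary expansion of 194: 11000010
Powers of 25 mod 164 (each is the square of the previous):
  25^1 ≡ 25 (mod 164)
  25^2 ≡ 25² = 625 ≡ 133 (mod 164)
  25^4 ≡ 133² = 17689 ≡ 141 (mod 164)
  25^8 ≡ 141² = 19881 ≡ 37 (mod 164)
  25^16 ≡ 37² = 1369 ≡ 57 (mod 164)
  25^32 ≡ 57² = 3249 ≡ 133 (mod 164)
  25^64 ≡ 133² = 17689 ≡ 141 (mod 164)
  25^128 ≡ 141² = 19881 ≡ 37 (mod 164)
194 = 128 + 64 + 2, so 25^194 = 25^128 × 25^64 × 25^2 ≡ 37 × 141 × 133 (mod 164)
Multiplying step by step:
  37 × 141 = 5217 ≡ 133 (mod 164)
  133 × 133 = 17689 ≡ 141 (mod 164)
Result: 25^194 ≡ 141 (mod 164)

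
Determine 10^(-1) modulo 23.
10^(-1) ≡ 7 (mod 23). Verification: 10 × 7 = 70 ≡ 1 (mod 23)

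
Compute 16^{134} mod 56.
32

Using successive squaring:
Binary expansion of 134: 10000110
Powers of 16 mod 56 (each is the square of the previous):
  16^1 ≡ 16 (mod 56)
  16^2 ≡ 16² = 256 ≡ 32 (mod 56)
  16^4 ≡ 32² = 1024 ≡ 16 (mod 56)
  16^8 ≡ 16² = 256 ≡ 32 (mod 56)
  16^16 ≡ 32² = 1024 ≡ 16 (mod 56)
  16^32 ≡ 16² = 256 ≡ 32 (mod 56)
  16^64 ≡ 32² = 1024 ≡ 16 (mod 56)
  16^128 ≡ 16² = 256 ≡ 32 (mod 56)
134 = 128 + 4 + 2, so 16^134 = 16^128 × 16^4 × 16^2 ≡ 32 × 16 × 32 (mod 56)
Multiplying step by step:
  32 × 16 = 512 ≡ 8 (mod 56)
  8 × 32 = 256 ≡ 32 (mod 56)
Result: 16^134 ≡ 32 (mod 56)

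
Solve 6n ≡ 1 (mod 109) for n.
91

Using Extended Euclidean Algorithm:
gcd(6, 109) = 1
Bezout coefficients: 6 × -18 + 109 × 1 = 1
So 6 × -18 ≡ 1 (mod 109)
The inverse is -18 mod 109 = 91
Verification: 6 × 91 = 546 = 5 × 109 + 1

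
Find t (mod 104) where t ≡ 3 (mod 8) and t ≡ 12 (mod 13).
M = 8 × 13 = 104. M₁ = 13, y₁ ≡ 5 (mod 8). M₂ = 8, y₂ ≡ 5 (mod 13). t = 3×13×5 + 12×8×5 ≡ 51 (mod 104)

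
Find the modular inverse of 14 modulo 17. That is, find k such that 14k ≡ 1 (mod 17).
11

Using Extended Euclidean Algorithm:
gcd(14, 17) = 1
Bezout coefficients: 14 × -6 + 17 × 5 = 1
So 14 × -6 ≡ 1 (mod 17)
The inverse is -6 mod 17 = 11
Verification: 14 × 11 = 154 = 9 × 17 + 1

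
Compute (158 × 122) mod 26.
10

(158 × 122) = 19276
19276 mod 26 = 10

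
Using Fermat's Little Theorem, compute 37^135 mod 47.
By Fermat: 37^{46} ≡ 1 (mod 47). 135 = 2×46 + 43. So 37^{135} ≡ 37^{43} ≡ 18 (mod 47)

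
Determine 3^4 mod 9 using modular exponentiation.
4 = 4 (binary 100). Repeated squaring mod 9: 3^1 ≡ 3; 3^2 ≡ 3² = 9 ≡ 0; 3^4 ≡ 0² = 0 ≡ 0. So 3^4 ≡ 0 (mod 9).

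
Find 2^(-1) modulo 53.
27

Using Extended Euclidean Algorithm:
gcd(2, 53) = 1
Bezout coefficients: 2 × -26 + 53 × 1 = 1
So 2 × -26 ≡ 1 (mod 53)
The inverse is -26 mod 53 = 27
Verification: 2 × 27 = 54 = 1 × 53 + 1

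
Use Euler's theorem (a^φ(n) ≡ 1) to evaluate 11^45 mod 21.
By Euler: 11^{12} ≡ 1 (mod 21) since gcd(11, 21) = 1. 45 = 3×12 + 9. So 11^{45} ≡ 11^{9} ≡ 8 (mod 21)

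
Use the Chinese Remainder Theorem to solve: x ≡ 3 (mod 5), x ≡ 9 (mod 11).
M = 5 × 11 = 55. M₁ = 11, y₁ ≡ 1 (mod 5). M₂ = 5, y₂ ≡ 9 (mod 11). x = 3×11×1 + 9×5×9 ≡ 53 (mod 55)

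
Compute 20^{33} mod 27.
17

Using successive squaring:
Binary expansion of 33: 100001
Powers of 20 mod 27 (each is the square of the previous):
  20^1 ≡ 20 (mod 27)
  20^2 ≡ 20² = 400 ≡ 22 (mod 27)
  20^4 ≡ 22² = 484 ≡ 25 (mod 27)
  20^8 ≡ 25² = 625 ≡ 4 (mod 27)
  20^16 ≡ 4² = 16 ≡ 16 (mod 27)
  20^32 ≡ 16² = 256 ≡ 13 (mod 27)
33 = 32 + 1, so 20^33 = 20^32 × 20^1 ≡ 13 × 20 (mod 27)
Multiplying step by step:
  13 × 20 = 260 ≡ 17 (mod 27)
Result: 20^33 ≡ 17 (mod 27)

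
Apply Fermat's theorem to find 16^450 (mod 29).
By Fermat: 16^{28} ≡ 1 (mod 29). 450 ≡ 2 (mod 28). So 16^{450} ≡ 16^{2} ≡ 24 (mod 29)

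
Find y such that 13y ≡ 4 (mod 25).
8

Since gcd(13, 25) = 1 divides 4, a solution exists.
Multiply both sides by the inverse of 13 mod 25:
  13^(-1) mod 25 = 2
  x ≡ 2 × 4 ≡ 8 ≡ 8 (mod 25)
Verification: 13 × 8 = 104 = 4 × 25 + 4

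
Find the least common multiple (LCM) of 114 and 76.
228

First find GCD(114, 76) using the Euclidean algorithm:
114 = 1 × 76 + 38
76 = 2 × 38 + 0
GCD(114, 76) = 38

LCM formula: LCM(a, b) = (a × b) / GCD(a, b)
LCM(114, 76) = (114 × 76) / 38
LCM(114, 76) = 8664 / 38
LCM(114, 76) = 228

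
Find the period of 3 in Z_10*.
Powers of 3 mod 10: 3^1≡3, 3^2≡9, 3^3≡7, 3^4≡1. Order = 4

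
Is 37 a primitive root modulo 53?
No

To verify, check if 37^(52/q) ≢ 1 (mod 53) for each prime divisor q of 52
Divisors of 52 = 52: [1, 2, 4, 13, 26, 52]
  37^(52/2) = 37^26 ≡ 1 (mod 53)
  37^(52/13) = 37^4 ≡ 28 (mod 53)
Conclusion: 37 is not a primitive root modulo 53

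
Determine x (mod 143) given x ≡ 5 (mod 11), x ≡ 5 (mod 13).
5

Using the Chinese Remainder Theorem:
M = product of moduli = 143
For equation 1: M_1 = 13, 13 ≡ 2 (mod 11), inverse of 13 mod 11 is 6 (check: 2 × 6 = 12 ≡ 1 (mod 11))
For equation 2: M_2 = 11, 11 ≡ 11 (mod 13), inverse of 11 mod 13 is 6 (check: 11 × 6 = 66 ≡ 1 (mod 13))
Combine: x ≡ Σ r_i×M_i×(M_i⁻¹ mod m_i) = 5×13×6 + 5×11×6 = 390 + 330 = 720
720 mod 143 = 5
x ≡ 5 (mod 143)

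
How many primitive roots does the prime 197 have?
Number of primitive roots mod 197 = φ(196) = 84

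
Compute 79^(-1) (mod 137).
79^(-1) ≡ 111 (mod 137). Verification: 79 × 111 = 8769 ≡ 1 (mod 137)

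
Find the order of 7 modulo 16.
Powers of 7 mod 16: 7^1≡7, 7^2≡1. Order = 2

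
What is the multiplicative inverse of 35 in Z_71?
69

Using Extended Euclidean Algorithm:
gcd(35, 71) = 1
Bezout coefficients: 35 × -2 + 71 × 1 = 1
So 35 × -2 ≡ 1 (mod 71)
The inverse is -2 mod 71 = 69
Verification: 35 × 69 = 2415 = 34 × 71 + 1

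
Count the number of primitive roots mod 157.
Number of primitive roots mod 157 = φ(156) = 48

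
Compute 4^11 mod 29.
Using repeated squaring. 11 = 8 + 2 + 1 (binary 1011). Repeated squaring mod 29: 4^1 ≡ 4; 4^2 ≡ 4² = 16 ≡ 16; 4^4 ≡ 16² = 256 ≡ 24; 4^8 ≡ 24² = 576 ≡ 25. Multiply: 4^11 = 4^8 × 4^2 × 4^1 ≡ 25 × 16 × 4 (mod 29): 25 × 16 = 400 ≡ 23; 23 × 4 = 92 ≡ 5. So 4^11 ≡ 5 (mod 29).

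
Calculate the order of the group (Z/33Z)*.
20

Prime factorization: 33 = 3 × 11
Using the formula φ(n) = n × Π(1 - 1/p) for each prime factor p:
φ(33) = 33 × (1 - 1/3) × (1 - 1/11)
φ(33) = 20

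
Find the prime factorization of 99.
3^2 × 11

Divide by primes starting from smallest:
99 ÷ 3 = 33
33 ÷ 3 = 11
11 ÷ 11 = 1

99 = 3^2 × 11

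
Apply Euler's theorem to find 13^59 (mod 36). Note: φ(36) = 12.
By Euler: 13^{12} ≡ 1 (mod 36) since gcd(13, 36) = 1. 59 = 4×12 + 11. So 13^{59} ≡ 13^{11} ≡ 25 (mod 36)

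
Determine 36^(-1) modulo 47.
36^(-1) ≡ 17 (mod 47). Verification: 36 × 17 = 612 ≡ 1 (mod 47)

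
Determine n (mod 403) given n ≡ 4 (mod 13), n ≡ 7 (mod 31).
69

Using the Chinese Remainder Theorem:
M = product of moduli = 403
For equation 1: M_1 = 31, 31 ≡ 5 (mod 13), inverse of 31 mod 13 is 8 (check: 5 × 8 = 40 ≡ 1 (mod 13))
For equation 2: M_2 = 13, 13 ≡ 13 (mod 31), inverse of 13 mod 31 is 12 (check: 13 × 12 = 156 ≡ 1 (mod 31))
Combine: n ≡ Σ r_i×M_i×(M_i⁻¹ mod m_i) = 4×31×8 + 7×13×12 = 992 + 1092 = 2084
2084 mod 403 = 69
n ≡ 69 (mod 403)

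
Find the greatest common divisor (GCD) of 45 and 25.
5

Using the Euclidean algorithm:
45 = 1 × 25 + 20
25 = 1 × 20 + 5
20 = 4 × 5 + 0

GCD(45, 25) = 5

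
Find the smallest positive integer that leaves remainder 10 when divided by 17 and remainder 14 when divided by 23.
M = 17 × 23 = 391. M₁ = 23, y₁ ≡ 3 (mod 17). M₂ = 17, y₂ ≡ 19 (mod 23). n = 10×23×3 + 14×17×19 ≡ 129 (mod 391). The smallest positive such number is 129.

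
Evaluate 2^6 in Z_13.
6 = 4 + 2 (binary 110). Repeated squaring mod 13: 2^1 ≡ 2; 2^2 ≡ 2² = 4 ≡ 4; 2^4 ≡ 4² = 16 ≡ 3. Multiply: 2^6 = 2^4 × 2^2 ≡ 3 × 4 (mod 13): 3 × 4 = 12 ≡ 12. So 2^6 ≡ 12 (mod 13).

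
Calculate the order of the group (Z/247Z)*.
216

Prime factorization: 247 = 13 × 19
Using the formula φ(n) = n × Π(1 - 1/p) for each prime factor p:
φ(247) = 247 × (1 - 1/13) × (1 - 1/19)
φ(247) = 216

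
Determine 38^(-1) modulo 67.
38^(-1) ≡ 30 (mod 67). Verification: 38 × 30 = 1140 ≡ 1 (mod 67)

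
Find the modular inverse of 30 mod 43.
30^(-1) ≡ 33 (mod 43). Verification: 30 × 33 = 990 ≡ 1 (mod 43)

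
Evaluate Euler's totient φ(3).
2

Prime factorization: 3 = 3
Using the formula φ(n) = n × Π(1 - 1/p) for each prime factor p:
φ(3) = 3 × (1 - 1/3)
φ(3) = 2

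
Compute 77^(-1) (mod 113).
91

Using Extended Euclidean Algorithm:
gcd(77, 113) = 1
Bezout coefficients: 77 × -22 + 113 × 15 = 1
So 77 × -22 ≡ 1 (mod 113)
The inverse is -22 mod 113 = 91
Verification: 77 × 91 = 7007 = 62 × 113 + 1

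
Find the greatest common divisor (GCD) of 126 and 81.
9

Using the Euclidean algorithm:
126 = 1 × 81 + 45
81 = 1 × 45 + 36
45 = 1 × 36 + 9
36 = 4 × 9 + 0

GCD(126, 81) = 9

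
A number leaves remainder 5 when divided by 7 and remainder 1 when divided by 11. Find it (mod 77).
M = 7 × 11 = 77. M₁ = 11, y₁ ≡ 2 (mod 7). M₂ = 7, y₂ ≡ 8 (mod 11). m = 5×11×2 + 1×7×8 ≡ 12 (mod 77)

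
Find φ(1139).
1056

Prime factorization: 1139 = 17 × 67
Using the formula φ(n) = n × Π(1 - 1/p) for each prime factor p:
φ(1139) = 1139 × (1 - 1/17) × (1 - 1/67)
φ(1139) = 1056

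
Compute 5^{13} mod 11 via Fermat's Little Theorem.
4

By Fermat's Little Theorem, a^(p-1) ≡ 1 (mod p) for prime p and gcd(a, p) = 1
Here p = 11, so 5^10 ≡ 1 (mod 11)
We can reduce the exponent: 13 mod 10 = 3
So 5^13 ≡ 5^3 (mod 11)
Computing: 5^3 mod 11 = 4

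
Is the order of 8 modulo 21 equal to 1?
No, the actual order is 2, not 1.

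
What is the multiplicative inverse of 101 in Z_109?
101^(-1) ≡ 68 (mod 109). Verification: 101 × 68 = 6868 ≡ 1 (mod 109)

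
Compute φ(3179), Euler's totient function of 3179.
2720

Prime factorization: 3179 = 11 × 17^2
Using the formula φ(n) = n × Π(1 - 1/p) for each prime factor p:
φ(3179) = 3179 × (1 - 1/11) × (1 - 1/17)
φ(3179) = 2720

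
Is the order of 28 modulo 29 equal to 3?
No, the actual order is 2, not 3.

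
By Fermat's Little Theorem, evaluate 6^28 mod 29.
By Fermat's Little Theorem, 6^{28} ≡ 1 (mod 29) since 29 is prime and gcd(6, 29) = 1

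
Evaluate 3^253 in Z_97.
Using Fermat: 3^{96} ≡ 1 (mod 97). 253 ≡ 61 (mod 96). So 3^{253} ≡ 3^{61} ≡ 31 (mod 97)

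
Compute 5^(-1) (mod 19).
4

Using Extended Euclidean Algorithm:
gcd(5, 19) = 1
Bezout coefficients: 5 × 4 + 19 × -1 = 1
So 5 × 4 ≡ 1 (mod 19)
The inverse is 4 mod 19 = 4
Verification: 5 × 4 = 20 = 1 × 19 + 1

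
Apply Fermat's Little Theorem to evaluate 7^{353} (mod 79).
30

By Fermat's Little Theorem, a^(p-1) ≡ 1 (mod p) for prime p and gcd(a, p) = 1
Here p = 79, so 7^78 ≡ 1 (mod 79)
We can reduce the exponent: 353 mod 78 = 41
So 7^353 ≡ 7^41 (mod 79)
Computing: 7^41 mod 79 = 30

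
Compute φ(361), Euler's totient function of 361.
342

Prime factorization: 361 = 19^2
Using the formula φ(n) = n × Π(1 - 1/p) for each prime factor p:
φ(361) = 361 × (1 - 1/19)
φ(361) = 342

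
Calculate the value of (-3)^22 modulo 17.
Using Fermat: (-3)^{16} ≡ 1 (mod 17). 22 ≡ 6 (mod 16). So (-3)^{22} ≡ (-3)^{6} ≡ 15 (mod 17)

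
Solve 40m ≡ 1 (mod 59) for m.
40^(-1) ≡ 31 (mod 59). Verification: 40 × 31 = 1240 ≡ 1 (mod 59)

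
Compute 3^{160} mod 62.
25

Using successive squaring:
Binary expansion of 160: 10100000
Powers of 3 mod 62 (each is the square of the previous):
  3^1 ≡ 3 (mod 62)
  3^2 ≡ 3² = 9 ≡ 9 (mod 62)
  3^4 ≡ 9² = 81 ≡ 19 (mod 62)
  3^8 ≡ 19² = 361 ≡ 51 (mod 62)
  3^16 ≡ 51² = 2601 ≡ 59 (mod 62)
  3^32 ≡ 59² = 3481 ≡ 9 (mod 62)
  3^64 ≡ 9² = 81 ≡ 19 (mod 62)
  3^128 ≡ 19² = 361 ≡ 51 (mod 62)
160 = 128 + 32, so 3^160 = 3^128 × 3^32 ≡ 51 × 9 (mod 62)
Multiplying step by step:
  51 × 9 = 459 ≡ 25 (mod 62)
Result: 3^160 ≡ 25 (mod 62)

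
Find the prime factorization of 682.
2 × 11 × 31

Divide by primes starting from smallest:
682 ÷ 2 = 341
341 ÷ 11 = 31
31 ÷ 31 = 1

682 = 2 × 11 × 31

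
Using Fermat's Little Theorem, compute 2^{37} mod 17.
15

By Fermat's Little Theorem, a^(p-1) ≡ 1 (mod p) for prime p and gcd(a, p) = 1
Here p = 17, so 2^16 ≡ 1 (mod 17)
We can reduce the exponent: 37 mod 16 = 5
So 2^37 ≡ 2^5 (mod 17)
Computing: 2^5 mod 17 = 15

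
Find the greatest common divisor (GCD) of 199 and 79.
1

Using the Euclidean algorithm:
199 = 2 × 79 + 41
79 = 1 × 41 + 38
41 = 1 × 38 + 3
38 = 12 × 3 + 2
3 = 1 × 2 + 1
2 = 2 × 1 + 0

GCD(199, 79) = 1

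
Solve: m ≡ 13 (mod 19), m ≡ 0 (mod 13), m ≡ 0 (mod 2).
M = 19 × 13 × 2 = 494. M₁ = 26, y₁ ≡ 11 (mod 19). M₂ = 38, y₂ ≡ 12 (mod 13). M₃ = 247, y₃ ≡ 1 (mod 2). m = 13×26×11 + 0×38×12 + 0×247×1 ≡ 260 (mod 494)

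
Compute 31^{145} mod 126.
31

Using successive squaring:
Binary expansion of 145: 10010001
Powers of 31 mod 126 (each is the square of the previous):
  31^1 ≡ 31 (mod 126)
  31^2 ≡ 31² = 961 ≡ 79 (mod 126)
  31^4 ≡ 79² = 6241 ≡ 67 (mod 126)
  31^8 ≡ 67² = 4489 ≡ 79 (mod 126)
  31^16 ≡ 79² = 6241 ≡ 67 (mod 126)
  31^32 ≡ 67² = 4489 ≡ 79 (mod 126)
  31^64 ≡ 79² = 6241 ≡ 67 (mod 126)
  31^128 ≡ 67² = 4489 ≡ 79 (mod 126)
145 = 128 + 16 + 1, so 31^145 = 31^128 × 31^16 × 31^1 ≡ 79 × 67 × 31 (mod 126)
Multiplying step by step:
  79 × 67 = 5293 ≡ 1 (mod 126)
  1 × 31 = 31 ≡ 31 (mod 126)
Result: 31^145 ≡ 31 (mod 126)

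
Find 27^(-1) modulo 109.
105

Using Extended Euclidean Algorithm:
gcd(27, 109) = 1
Bezout coefficients: 27 × -4 + 109 × 1 = 1
So 27 × -4 ≡ 1 (mod 109)
The inverse is -4 mod 109 = 105
Verification: 27 × 105 = 2835 = 26 × 109 + 1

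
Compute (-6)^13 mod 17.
Using repeated squaring. (-6) ≡ 11 (mod 17). 13 = 8 + 4 + 1 (binary 1101). Repeated squaring mod 17: 11^1 ≡ 11; 11^2 ≡ 11² = 121 ≡ 2; 11^4 ≡ 2² = 4 ≡ 4; 11^8 ≡ 4² = 16 ≡ 16. Multiply: (-6)^13 ≡ 11^8 × 11^4 × 11^1 ≡ 16 × 4 × 11 (mod 17): 16 × 4 = 64 ≡ 13; 13 × 11 = 143 ≡ 7. So (-6)^13 ≡ 7 (mod 17).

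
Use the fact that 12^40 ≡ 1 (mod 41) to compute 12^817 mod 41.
By Fermat: 12^{40} ≡ 1 (mod 41). 817 ≡ 17 (mod 40). So 12^{817} ≡ 12^{17} ≡ 34 (mod 41)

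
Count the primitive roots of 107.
52

The number of primitive roots modulo p is φ(p-1) = φ(106)
φ(106) = 52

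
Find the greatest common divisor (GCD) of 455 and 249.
1

Using the Euclidean algorithm:
455 = 1 × 249 + 206
249 = 1 × 206 + 43
206 = 4 × 43 + 34
43 = 1 × 34 + 9
34 = 3 × 9 + 7
9 = 1 × 7 + 2
7 = 3 × 2 + 1
2 = 2 × 1 + 0

GCD(455, 249) = 1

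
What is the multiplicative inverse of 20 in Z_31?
20^(-1) ≡ 14 (mod 31). Verification: 20 × 14 = 280 ≡ 1 (mod 31)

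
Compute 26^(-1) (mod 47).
26^(-1) ≡ 38 (mod 47). Verification: 26 × 38 = 988 ≡ 1 (mod 47)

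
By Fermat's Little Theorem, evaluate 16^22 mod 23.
By Fermat's Little Theorem, 16^{22} ≡ 1 (mod 23) since 23 is prime and gcd(16, 23) = 1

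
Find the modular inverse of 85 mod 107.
85^(-1) ≡ 34 (mod 107). Verification: 85 × 34 = 2890 ≡ 1 (mod 107)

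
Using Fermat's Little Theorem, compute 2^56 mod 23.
By Fermat: 2^{22} ≡ 1 (mod 23). 56 = 2×22 + 12. So 2^{56} ≡ 2^{12} ≡ 2 (mod 23)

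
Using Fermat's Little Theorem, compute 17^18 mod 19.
By Fermat's Little Theorem, 17^{18} ≡ 1 (mod 19) since 19 is prime and gcd(17, 19) = 1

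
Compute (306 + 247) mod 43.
37

(306 + 247) = 553
553 mod 43 = 37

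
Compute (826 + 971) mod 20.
17

(826 + 971) = 1797
1797 mod 20 = 17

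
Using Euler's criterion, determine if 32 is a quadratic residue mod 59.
By Euler's criterion: 32^{29} ≡ 58 (mod 59). Since this equals -1 (≡ 58), 32 is not a QR.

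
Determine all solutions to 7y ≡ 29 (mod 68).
43

Since gcd(7, 68) = 1 divides 29, a solution exists.
Multiply both sides by the inverse of 7 mod 68:
  7^(-1) mod 68 = 39
  x ≡ 39 × 29 ≡ 1131 ≡ 43 (mod 68)
Verification: 7 × 43 = 301 = 4 × 68 + 29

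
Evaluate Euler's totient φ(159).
104

Prime factorization: 159 = 3 × 53
Using the formula φ(n) = n × Π(1 - 1/p) for each prime factor p:
φ(159) = 159 × (1 - 1/3) × (1 - 1/53)
φ(159) = 104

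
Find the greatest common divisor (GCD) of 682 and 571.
1

Using the Euclidean algorithm:
682 = 1 × 571 + 111
571 = 5 × 111 + 16
111 = 6 × 16 + 15
16 = 1 × 15 + 1
15 = 15 × 1 + 0

GCD(682, 571) = 1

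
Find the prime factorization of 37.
37

Divide by primes starting from smallest:
37 ÷ 37 = 1

37 = 37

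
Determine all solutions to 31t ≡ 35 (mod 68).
45

Since gcd(31, 68) = 1 divides 35, a solution exists.
Multiply both sides by the inverse of 31 mod 68:
  31^(-1) mod 68 = 11
  x ≡ 11 × 35 ≡ 385 ≡ 45 (mod 68)
Verification: 31 × 45 = 1395 = 20 × 68 + 35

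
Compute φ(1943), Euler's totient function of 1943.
1848

Prime factorization: 1943 = 29 × 67
Using the formula φ(n) = n × Π(1 - 1/p) for each prime factor p:
φ(1943) = 1943 × (1 - 1/29) × (1 - 1/67)
φ(1943) = 1848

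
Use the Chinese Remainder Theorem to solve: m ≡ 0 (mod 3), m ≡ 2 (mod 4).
M = 3 × 4 = 12. M₁ = 4, y₁ ≡ 1 (mod 3). M₂ = 3, y₂ ≡ 3 (mod 4). m = 0×4×1 + 2×3×3 ≡ 6 (mod 12)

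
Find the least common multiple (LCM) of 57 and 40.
2280

First find GCD(57, 40) using the Euclidean algorithm:
57 = 1 × 40 + 17
40 = 2 × 17 + 6
17 = 2 × 6 + 5
6 = 1 × 5 + 1
5 = 5 × 1 + 0
GCD(57, 40) = 1

LCM formula: LCM(a, b) = (a × b) / GCD(a, b)
LCM(57, 40) = (57 × 40) / 1
LCM(57, 40) = 2280 / 1
LCM(57, 40) = 2280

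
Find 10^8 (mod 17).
8 = 8 (binary 1000). Repeated squaring mod 17: 10^1 ≡ 10; 10^2 ≡ 10² = 100 ≡ 15; 10^4 ≡ 15² = 225 ≡ 4; 10^8 ≡ 4² = 16 ≡ 16. So 10^8 ≡ 16 (mod 17).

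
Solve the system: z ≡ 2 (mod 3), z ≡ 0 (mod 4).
M = 3 × 4 = 12. M₁ = 4, y₁ ≡ 1 (mod 3). M₂ = 3, y₂ ≡ 3 (mod 4). z = 2×4×1 + 0×3×3 ≡ 8 (mod 12)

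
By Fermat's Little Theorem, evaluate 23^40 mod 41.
By Fermat's Little Theorem, 23^{40} ≡ 1 (mod 41) since 41 is prime and gcd(23, 41) = 1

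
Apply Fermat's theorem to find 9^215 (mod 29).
By Fermat: 9^{28} ≡ 1 (mod 29). 215 = 7×28 + 19. So 9^{215} ≡ 9^{19} ≡ 5 (mod 29)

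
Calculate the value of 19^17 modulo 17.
Using Fermat: 19^{16} ≡ 1 (mod 17). 17 ≡ 1 (mod 16). So 19^{17} ≡ 19^{1} ≡ 2 (mod 17)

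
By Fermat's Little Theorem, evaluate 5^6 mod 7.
By Fermat's Little Theorem, 5^{6} ≡ 1 (mod 7) since 7 is prime and gcd(5, 7) = 1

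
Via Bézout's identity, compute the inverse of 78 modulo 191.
Extended GCD: 78(-71) + 191(29) = 1. So 78^(-1) ≡ 120 ≡ 120 (mod 191). Verify: 78 × 120 = 9360 ≡ 1 (mod 191)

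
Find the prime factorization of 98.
2 × 7^2

Divide by primes starting from smallest:
98 ÷ 2 = 49
49 ÷ 7 = 7
7 ÷ 7 = 1

98 = 2 × 7^2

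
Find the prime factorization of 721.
7 × 103

Divide by primes starting from smallest:
721 ÷ 7 = 103
103 ÷ 103 = 1

721 = 7 × 103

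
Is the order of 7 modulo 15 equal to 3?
No, the actual order is 4, not 3.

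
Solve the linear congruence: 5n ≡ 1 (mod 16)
13

Since gcd(5, 16) = 1 divides 1, a solution exists.
Multiply both sides by the inverse of 5 mod 16:
  5^(-1) mod 16 = 13
  x ≡ 13 × 1 ≡ 13 ≡ 13 (mod 16)
Verification: 5 × 13 = 65 = 4 × 16 + 1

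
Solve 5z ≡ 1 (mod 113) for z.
5^(-1) ≡ 68 (mod 113). Verification: 5 × 68 = 340 ≡ 1 (mod 113)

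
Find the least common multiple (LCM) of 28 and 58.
812

First find GCD(28, 58) using the Euclidean algorithm:
28 = 0 × 58 + 28
58 = 2 × 28 + 2
28 = 14 × 2 + 0
GCD(28, 58) = 2

LCM formula: LCM(a, b) = (a × b) / GCD(a, b)
LCM(28, 58) = (28 × 58) / 2
LCM(28, 58) = 1624 / 2
LCM(28, 58) = 812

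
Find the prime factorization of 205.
5 × 41

Divide by primes starting from smallest:
205 ÷ 5 = 41
41 ÷ 41 = 1

205 = 5 × 41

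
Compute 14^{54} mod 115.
41

Using successive squaring:
Binary expansion of 54: 110110
Powers of 14 mod 115 (each is the square of the previous):
  14^1 ≡ 14 (mod 115)
  14^2 ≡ 14² = 196 ≡ 81 (mod 115)
  14^4 ≡ 81² = 6561 ≡ 6 (mod 115)
  14^8 ≡ 6² = 36 ≡ 36 (mod 115)
  14^16 ≡ 36² = 1296 ≡ 31 (mod 115)
  14^32 ≡ 31² = 961 ≡ 41 (mod 115)
54 = 32 + 16 + 4 + 2, so 14^54 = 14^32 × 14^16 × 14^4 × 14^2 ≡ 41 × 31 × 6 × 81 (mod 115)
Multiplying step by step:
  41 × 31 = 1271 ≡ 6 (mod 115)
  6 × 6 = 36 ≡ 36 (mod 115)
  36 × 81 = 2916 ≡ 41 (mod 115)
Result: 14^54 ≡ 41 (mod 115)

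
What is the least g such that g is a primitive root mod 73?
p - 1 = 72 has prime divisors 2, 3. h is a primitive root mod 73 iff h^(72/q) ≢ 1 (mod 73) for each such q.
h = 2: 2^36 ≡ 1, 2^24 ≡ 64 (mod 73); 2^36 ≡ 1, so not a primitive root.
h = 3: 3^36 ≡ 1, 3^24 ≡ 1 (mod 73); 3^36 ≡ 1, so not a primitive root.
h = 4: 4^36 ≡ 1, 4^24 ≡ 8 (mod 73); 4^36 ≡ 1, so not a primitive root.
h = 5: 5^36 ≡ 72, 5^24 ≡ 8 (mod 73); none is 1, so 5 has order 72 and is a primitive root.
The smallest primitive root mod 73 is g = 5.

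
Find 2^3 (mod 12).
3 = 2 + 1 (binary 11). Repeated squaring mod 12: 2^1 ≡ 2; 2^2 ≡ 2² = 4 ≡ 4. Multiply: 2^3 = 2^2 × 2^1 ≡ 4 × 2 (mod 12): 4 × 2 = 8 ≡ 8. So 2^3 ≡ 8 (mod 12).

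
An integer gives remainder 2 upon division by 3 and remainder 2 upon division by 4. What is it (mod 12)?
M = 3 × 4 = 12. M₁ = 4, y₁ ≡ 1 (mod 3). M₂ = 3, y₂ ≡ 3 (mod 4). k = 2×4×1 + 2×3×3 ≡ 2 (mod 12). The smallest positive such number is 2.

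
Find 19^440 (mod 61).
Using Fermat: 19^{60} ≡ 1 (mod 61). 440 ≡ 20 (mod 60). So 19^{440} ≡ 19^{20} ≡ 13 (mod 61)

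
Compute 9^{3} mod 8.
1

Using successive squaring:
Binary expansion of 3: 11
Powers of 9 mod 8 (each is the square of the previous):
  9^1 ≡ 1 (mod 8)
  9^2 ≡ 1² = 1 ≡ 1 (mod 8)
3 = 2 + 1, so 9^3 = 9^2 × 9^1 ≡ 1 × 1 (mod 8)
Multiplying step by step:
  1 × 1 = 1 ≡ 1 (mod 8)
Result: 9^3 ≡ 1 (mod 8)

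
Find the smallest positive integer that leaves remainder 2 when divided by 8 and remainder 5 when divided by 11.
M = 8 × 11 = 88. M₁ = 11, y₁ ≡ 3 (mod 8). M₂ = 8, y₂ ≡ 7 (mod 11). n = 2×11×3 + 5×8×7 ≡ 82 (mod 88). The smallest positive such number is 82.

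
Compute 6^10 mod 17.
10 = 8 + 2 (binary 1010). Repeated squaring mod 17: 6^1 ≡ 6; 6^2 ≡ 6² = 36 ≡ 2; 6^4 ≡ 2² = 4 ≡ 4; 6^8 ≡ 4² = 16 ≡ 16. Multiply: 6^10 = 6^8 × 6^2 ≡ 16 × 2 (mod 17): 16 × 2 = 32 ≡ 15. So 6^10 ≡ 15 (mod 17).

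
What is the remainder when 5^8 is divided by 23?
8 = 8 (binary 1000). Repeated squaring mod 23: 5^1 ≡ 5; 5^2 ≡ 5² = 25 ≡ 2; 5^4 ≡ 2² = 4 ≡ 4; 5^8 ≡ 4² = 16 ≡ 16. So 5^8 ≡ 16 (mod 23).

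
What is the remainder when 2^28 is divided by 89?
Using repeated squaring. 28 = 16 + 8 + 4 (binary 11100). Repeated squaring mod 89: 2^1 ≡ 2; 2^2 ≡ 2² = 4 ≡ 4; 2^4 ≡ 4² = 16 ≡ 16; 2^8 ≡ 16² = 256 ≡ 78; 2^16 ≡ 78² = 6084 ≡ 32. Multiply: 2^28 = 2^16 × 2^8 × 2^4 ≡ 32 × 78 × 16 (mod 89): 32 × 78 = 2496 ≡ 4; 4 × 16 = 64 ≡ 64. So 2^28 ≡ 64 (mod 89).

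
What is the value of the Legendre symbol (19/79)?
(19/79) = 19^{39} mod 79 = 1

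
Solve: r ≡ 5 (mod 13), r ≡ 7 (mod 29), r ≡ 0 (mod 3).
M = 13 × 29 × 3 = 1131. M₁ = 87, y₁ ≡ 3 (mod 13). M₂ = 39, y₂ ≡ 3 (mod 29). M₃ = 377, y₃ ≡ 2 (mod 3). r = 5×87×3 + 7×39×3 + 0×377×2 ≡ 993 (mod 1131)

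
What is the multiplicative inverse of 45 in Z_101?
45^(-1) ≡ 9 (mod 101). Verification: 45 × 9 = 405 ≡ 1 (mod 101)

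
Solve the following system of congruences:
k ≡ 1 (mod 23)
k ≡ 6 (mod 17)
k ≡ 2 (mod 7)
737

Using the Chinese Remainder Theorem:
M = product of moduli = 2737
For equation 1: M_1 = 119, 119 ≡ 4 (mod 23), inverse of 119 mod 23 is 6 (check: 4 × 6 = 24 ≡ 1 (mod 23))
For equation 2: M_2 = 161, 161 ≡ 8 (mod 17), inverse of 161 mod 17 is 15 (check: 8 × 15 = 120 ≡ 1 (mod 17))
For equation 3: M_3 = 391, 391 ≡ 6 (mod 7), inverse of 391 mod 7 is 6 (check: 6 × 6 = 36 ≡ 1 (mod 7))
Combine: k ≡ Σ r_i×M_i×(M_i⁻¹ mod m_i) = 1×119×6 + 6×161×15 + 2×391×6 = 714 + 14490 + 4692 = 19896
19896 mod 2737 = 737
k ≡ 737 (mod 2737)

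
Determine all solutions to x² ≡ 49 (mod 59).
The square roots of 49 mod 59 are 7 and 52. Verify: 7² = 49 ≡ 49 (mod 59)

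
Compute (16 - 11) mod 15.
5

(16 - 11) = 5
5 mod 15 = 5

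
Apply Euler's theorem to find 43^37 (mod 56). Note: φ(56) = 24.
By Euler: 43^{24} ≡ 1 (mod 56) since gcd(43, 56) = 1. 37 = 1×24 + 13. So 43^{37} ≡ 43^{13} ≡ 43 (mod 56)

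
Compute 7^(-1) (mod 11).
7^(-1) ≡ 8 (mod 11). Verification: 7 × 8 = 56 ≡ 1 (mod 11)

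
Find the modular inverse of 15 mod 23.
15^(-1) ≡ 20 (mod 23). Verification: 15 × 20 = 300 ≡ 1 (mod 23)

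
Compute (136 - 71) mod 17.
14

(136 - 71) = 65
65 mod 17 = 14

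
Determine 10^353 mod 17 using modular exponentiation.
Using Fermat: 10^{16} ≡ 1 (mod 17). 353 ≡ 1 (mod 16). So 10^{353} ≡ 10^{1} ≡ 10 (mod 17)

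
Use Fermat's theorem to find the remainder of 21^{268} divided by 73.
9

By Fermat's Little Theorem, a^(p-1) ≡ 1 (mod p) for prime p and gcd(a, p) = 1
Here p = 73, so 21^72 ≡ 1 (mod 73)
We can reduce the exponent: 268 mod 72 = 52
So 21^268 ≡ 21^52 (mod 73)
Computing: 21^52 mod 73 = 9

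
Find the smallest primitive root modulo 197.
p - 1 = 196 has prime divisors 2, 7. h is a primitive root mod 197 iff h^(196/q) ≢ 1 (mod 197) for each such q.
h = 2: 2^98 ≡ 196, 2^28 ≡ 104 (mod 197); none is 1, so 2 has order 196 and is a primitive root.
The smallest primitive root mod 197 is g = 2.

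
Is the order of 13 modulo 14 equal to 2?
Yes, ord_14(13) = 2.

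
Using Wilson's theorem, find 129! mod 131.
(130)! = (129)! × (130) ≡ -1 (mod 131). So (129)! ≡ -1 × (130)^(-1) ≡ (-1)×(-1) = 1 (mod 131)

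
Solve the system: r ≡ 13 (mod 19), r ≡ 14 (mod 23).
M = 19 × 23 = 437. M₁ = 23, y₁ ≡ 5 (mod 19). M₂ = 19, y₂ ≡ 17 (mod 23). r = 13×23×5 + 14×19×17 ≡ 336 (mod 437)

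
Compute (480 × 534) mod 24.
0

(480 × 534) = 256320
256320 mod 24 = 0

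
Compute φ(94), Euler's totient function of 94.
46

Prime factorization: 94 = 2 × 47
Using the formula φ(n) = n × Π(1 - 1/p) for each prime factor p:
φ(94) = 94 × (1 - 1/2) × (1 - 1/47)
φ(94) = 46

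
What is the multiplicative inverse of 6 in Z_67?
6^(-1) ≡ 56 (mod 67). Verification: 6 × 56 = 336 ≡ 1 (mod 67)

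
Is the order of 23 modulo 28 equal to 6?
Yes, ord_28(23) = 6.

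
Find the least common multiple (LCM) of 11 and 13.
143

First find GCD(11, 13) using the Euclidean algorithm:
11 = 0 × 13 + 11
13 = 1 × 11 + 2
11 = 5 × 2 + 1
2 = 2 × 1 + 0
GCD(11, 13) = 1

LCM formula: LCM(a, b) = (a × b) / GCD(a, b)
LCM(11, 13) = (11 × 13) / 1
LCM(11, 13) = 143 / 1
LCM(11, 13) = 143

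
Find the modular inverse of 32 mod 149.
32^(-1) ≡ 14 (mod 149). Verification: 32 × 14 = 448 ≡ 1 (mod 149)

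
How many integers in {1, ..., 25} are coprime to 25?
20

Prime factorization: 25 = 5^2
Using the formula φ(n) = n × Π(1 - 1/p) for each prime factor p:
φ(25) = 25 × (1 - 1/5)
φ(25) = 20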